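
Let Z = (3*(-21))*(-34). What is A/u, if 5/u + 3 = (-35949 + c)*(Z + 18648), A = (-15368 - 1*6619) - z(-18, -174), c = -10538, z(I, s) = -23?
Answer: 21227431395612/5 ≈ 4.2455e+12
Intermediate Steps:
A = -21964 (A = (-15368 - 1*6619) - 1*(-23) = (-15368 - 6619) + 23 = -21987 + 23 = -21964)
Z = 2142 (Z = -63*(-34) = 2142)
u = -5/966464733 (u = 5/(-3 + (-35949 - 10538)*(2142 + 18648)) = 5/(-3 - 46487*20790) = 5/(-3 - 966464730) = 5/(-966464733) = 5*(-1/966464733) = -5/966464733 ≈ -5.1735e-9)
A/u = -21964/(-5/966464733) = -21964*(-966464733/5) = 21227431395612/5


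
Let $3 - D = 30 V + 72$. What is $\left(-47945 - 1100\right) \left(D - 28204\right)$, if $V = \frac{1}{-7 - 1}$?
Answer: $\frac{5545861465}{4} \approx 1.3865 \cdot 10^{9}$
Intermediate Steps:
$V = - \frac{1}{8}$ ($V = \frac{1}{-8} = - \frac{1}{8} \approx -0.125$)
$D = - \frac{261}{4}$ ($D = 3 - \left(30 \left(- \frac{1}{8}\right) + 72\right) = 3 - \left(- \frac{15}{4} + 72\right) = 3 - \frac{273}{4} = - \frac{261}{4} \approx -65.25$)
$\left(-47945 - 1100\right) \left(D - 28204\right) = \left(-47945 - 1100\right) \left(- \frac{261}{4} - 28204\right) = \left(-49045\right) \left(- \frac{113077}{4}\right) = \frac{5545861465}{4}$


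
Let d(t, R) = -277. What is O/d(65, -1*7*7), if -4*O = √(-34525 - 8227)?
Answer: 4*I*√167/277 ≈ 0.18661*I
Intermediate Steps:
O = -4*I*√167 (O = -√(-34525 - 8227)/4 = -4*I*√167 ≈ -51.691*I)
O/d(65, -1*7*7) = -4*I*√167/(-277) = -4*I*√167*(-1/277) = 4*I*√167/277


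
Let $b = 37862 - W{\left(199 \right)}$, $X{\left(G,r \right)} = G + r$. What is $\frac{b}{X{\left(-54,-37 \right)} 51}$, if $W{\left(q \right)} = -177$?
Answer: $- \frac{38039}{4641} \approx -8.1963$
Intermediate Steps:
$b = 38039$ ($b = 37862 - -177 = 37862 + 177 = 38039$)
$\frac{b}{X{\left(-54,-37 \right)} 51} = \frac{38039}{\left(-54 - 37\right) 51} = \frac{38039}{\left(-91\right) 51} = \frac{38039}{-4641} = 38039 \left(- \frac{1}{4641}\right) = - \frac{38039}{4641}$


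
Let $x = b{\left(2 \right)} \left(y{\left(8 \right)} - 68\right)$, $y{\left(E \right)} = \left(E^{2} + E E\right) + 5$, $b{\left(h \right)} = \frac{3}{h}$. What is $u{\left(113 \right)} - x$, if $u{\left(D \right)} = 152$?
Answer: $\frac{109}{2} \approx 54.5$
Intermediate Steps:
$y{\left(E \right)} = 5 + 2 E^{2}$ ($y{\left(E \right)} = \left(E^{2} + E^{2}\right) + 5 = 2 E^{2} + 5 = 5 + 2 E^{2}$)
$x = \frac{195}{2}$ ($x = \frac{3}{2} \left(\left(5 + 2 \cdot 8^{2}\right) - 68\right) = 3 \cdot \frac{1}{2} \left(\left(5 + 2 \cdot 64\right) - 68\right) = \frac{3 \left(\left(5 + 128\right) - 68\right)}{2} = \frac{3 \left(133 - 68\right)}{2} = \frac{3}{2} \cdot 65 = \frac{195}{2} \approx 97.5$)
$u{\left(113 \right)} - x = 152 - \frac{195}{2} = \frac{109}{2}$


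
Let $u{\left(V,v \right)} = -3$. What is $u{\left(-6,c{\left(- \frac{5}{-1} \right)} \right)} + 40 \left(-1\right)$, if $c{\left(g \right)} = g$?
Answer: $-43$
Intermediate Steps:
$u{\left(-6,c{\left(- \frac{5}{-1} \right)} \right)} + 40 \left(-1\right) = -3 + 40 \left(-1\right) = -3 - 40 = -43$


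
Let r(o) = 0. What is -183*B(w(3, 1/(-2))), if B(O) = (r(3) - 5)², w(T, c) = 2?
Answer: -4575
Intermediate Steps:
B(O) = 25 (B(O) = (0 - 5)² = (-5)² = 25)
-183*B(w(3, 1/(-2))) = -183*25 = -4575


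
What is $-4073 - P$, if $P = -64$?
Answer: $-4009$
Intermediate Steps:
$-4073 - P = -4073 - -64 = -4073 + 64 = -4009$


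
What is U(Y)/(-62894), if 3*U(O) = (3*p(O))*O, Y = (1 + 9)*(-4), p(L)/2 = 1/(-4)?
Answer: -10/31447 ≈ -0.00031800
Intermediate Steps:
p(L) = -½ (p(L) = 2*(1/(-4)) = 2*(1*(-¼)) = 2*(-¼) = -½)
Y = -40 (Y = 10*(-4) = -40)
U(O) = -O/2 (U(O) = ((3*(-½))*O)/3 = (-3*O/2)/3 = -O/2)
U(Y)/(-62894) = -½*(-40)/(-62894) = 20*(-1/62894) = -10/31447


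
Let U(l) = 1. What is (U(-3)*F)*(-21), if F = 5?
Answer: -105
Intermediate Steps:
(U(-3)*F)*(-21) = (1*5)*(-21) = 5*(-21) = -105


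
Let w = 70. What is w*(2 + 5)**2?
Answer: 3430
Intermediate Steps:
w*(2 + 5)**2 = 70*(2 + 5)**2 = 70*7**2 = 70*49 = 3430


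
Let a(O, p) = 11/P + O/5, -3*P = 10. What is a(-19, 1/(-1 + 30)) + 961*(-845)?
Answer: -8120521/10 ≈ -8.1205e+5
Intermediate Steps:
P = -10/3 (P = -⅓*10 = -10/3 ≈ -3.3333)
a(O, p) = -33/10 + O/5 (a(O, p) = 11/(-10/3) + O/5 = 11*(-3/10) + O*(⅕) = -33/10 + O/5)
a(-19, 1/(-1 + 30)) + 961*(-845) = (-33/10 + (⅕)*(-19)) + 961*(-845) = (-33/10 - 19/5) - 812045 = -71/10 - 812045 = -8120521/10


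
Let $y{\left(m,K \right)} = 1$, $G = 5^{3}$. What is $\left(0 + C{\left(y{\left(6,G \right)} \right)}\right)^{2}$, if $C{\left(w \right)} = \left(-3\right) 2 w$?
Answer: $36$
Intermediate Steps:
$G = 125$
$C{\left(w \right)} = - 6 w$
$\left(0 + C{\left(y{\left(6,G \right)} \right)}\right)^{2} = \left(0 - 6\right)^{2} = \left(-6\right)^{2} = 36$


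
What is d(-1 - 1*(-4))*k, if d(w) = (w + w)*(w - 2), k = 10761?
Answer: 64566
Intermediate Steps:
d(w) = 2*w*(-2 + w) (d(w) = (2*w)*(-2 + w) = 2*w*(-2 + w))
d(-1 - 1*(-4))*k = (2*(-1 - 1*(-4))*(-2 + (-1 - 1*(-4))))*10761 = (2*(-1 + 4)*(-2 + (-1 + 4)))*10761 = (2*3*(-2 + 3))*10761 = (2*3*1)*10761 = 6*10761 = 64566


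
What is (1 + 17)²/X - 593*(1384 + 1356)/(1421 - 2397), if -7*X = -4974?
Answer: 336836177/202276 ≈ 1665.2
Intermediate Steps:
X = 4974/7 (X = -⅐*(-4974) = 4974/7 ≈ 710.57)
(1 + 17)²/X - 593*(1384 + 1356)/(1421 - 2397) = (1 + 17)²/(4974/7) - 593*(1384 + 1356)/(1421 - 2397) = 18²*(7/4974) - 593/((-976/2740)) = 324*(7/4974) - 593/((-976*1/2740)) = 378/829 - 593/(-244/685) = 378/829 - 593*(-685/244) = 378/829 + 406205/244 = 336836177/202276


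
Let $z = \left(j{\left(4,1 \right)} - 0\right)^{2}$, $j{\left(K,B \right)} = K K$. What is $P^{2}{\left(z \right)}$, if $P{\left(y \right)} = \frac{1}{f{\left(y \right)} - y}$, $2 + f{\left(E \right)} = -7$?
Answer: $\frac{1}{70225} \approx 1.424 \cdot 10^{-5}$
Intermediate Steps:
$f{\left(E \right)} = -9$ ($f{\left(E \right)} = -2 - 7 = -9$)
$j{\left(K,B \right)} = K^{2}$
$z = 256$ ($z = \left(4^{2} - 0\right)^{2} = \left(16 + 0\right)^{2} = 16^{2} = 256$)
$P{\left(y \right)} = \frac{1}{-9 - y}$
$P^{2}{\left(z \right)} = \left(- \frac{1}{9 + 256}\right)^{2} = \left(- \frac{1}{265}\right)^{2} = \frac{1}{70225}$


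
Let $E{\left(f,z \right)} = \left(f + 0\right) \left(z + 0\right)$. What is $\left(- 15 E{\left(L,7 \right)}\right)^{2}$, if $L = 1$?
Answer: $11025$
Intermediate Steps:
$E{\left(f,z \right)} = f z$
$\left(- 15 E{\left(L,7 \right)}\right)^{2} = \left(- 15 \cdot 1 \cdot 7\right)^{2} = \left(\left(-15\right) 7\right)^{2} = \left(-105\right)^{2} = 11025$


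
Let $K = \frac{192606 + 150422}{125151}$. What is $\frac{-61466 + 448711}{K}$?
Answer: $\frac{48464098995}{343028} \approx 1.4128 \cdot 10^{5}$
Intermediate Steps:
$K = \frac{343028}{125151}$ ($K = 343028 \cdot \frac{1}{125151} = \frac{343028}{125151} \approx 2.7409$)
$\frac{-61466 + 448711}{K} = \frac{-61466 + 448711}{\frac{343028}{125151}} = 387245 \cdot \frac{125151}{343028} = \frac{48464098995}{343028}$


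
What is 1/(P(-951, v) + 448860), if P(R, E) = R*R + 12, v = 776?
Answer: 1/1353273 ≈ 7.3895e-7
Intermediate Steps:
P(R, E) = 12 + R**2 (P(R, E) = R**2 + 12 = 12 + R**2)
1/(P(-951, v) + 448860) = 1/((12 + (-951)**2) + 448860) = 1/((12 + 904401) + 448860) = 1/(904413 + 448860) = 1/1353273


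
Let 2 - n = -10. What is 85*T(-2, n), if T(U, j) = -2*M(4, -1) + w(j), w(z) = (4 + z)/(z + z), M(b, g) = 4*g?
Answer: 2210/3 ≈ 736.67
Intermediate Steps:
w(z) = (4 + z)/(2*z) (w(z) = (4 + z)/((2*z)) = (4 + z)*(1/(2*z)) = (4 + z)/(2*z))
n = 12 (n = 2 - 1*(-10) = 2 + 10 = 12)
T(U, j) = 8 + (4 + j)/(2*j) (T(U, j) = -8*(-1) + (4 + j)/(2*j) = -2*(-4) + (4 + j)/(2*j) = 8 + (4 + j)/(2*j))
85*T(-2, n) = 85*(17/2 + 2/12) = 85*(17/2 + 2*(1/12)) = 85*(17/2 + ⅙) = 85*(26/3) = 2210/3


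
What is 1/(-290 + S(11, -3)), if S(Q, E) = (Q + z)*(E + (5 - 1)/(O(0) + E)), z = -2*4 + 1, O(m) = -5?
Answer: -1/304 ≈ -0.0032895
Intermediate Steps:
z = -7 (z = -8 + 1 = -7)
S(Q, E) = (-7 + Q)*(E + 4/(-5 + E)) (S(Q, E) = (Q - 7)*(E + (5 - 1)/(-5 + E)) = (-7 + Q)*(E + 4/(-5 + E)))
1/(-290 + S(11, -3)) = 1/(-290 + (-28 - 7*(-3)² + 4*11 + 35*(-3) + 11*(-3)² - 5*(-3)*11)/(-5 - 3)) = 1/(-290 + (-28 - 7*9 + 44 - 105 + 11*9 + 165)/(-8)) = 1/(-290 - (-28 - 63 + 44 - 105 + 99 + 165)/8) = 1/(-290 - ⅛*112) = 1/(-290 - 14) = 1/(-304) = -1/304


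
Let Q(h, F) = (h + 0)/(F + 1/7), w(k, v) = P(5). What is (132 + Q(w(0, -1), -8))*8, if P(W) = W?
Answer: 11560/11 ≈ 1050.9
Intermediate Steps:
w(k, v) = 5
Q(h, F) = h/(1/7 + F) (Q(h, F) = h/(F + 1*(1/7)) = h/(F + 1/7) = h/(1/7 + F))
(132 + Q(w(0, -1), -8))*8 = (132 + 7*5/(1 + 7*(-8)))*8 = (132 + 7*5/(1 - 56))*8 = (132 + 7*5/(-55))*8 = (132 + 7*5*(-1/55))*8 = (132 - 7/11)*8 = (1445/11)*8 = 11560/11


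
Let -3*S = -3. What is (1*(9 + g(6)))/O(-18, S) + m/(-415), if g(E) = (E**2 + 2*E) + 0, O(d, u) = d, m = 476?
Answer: -10741/2490 ≈ -4.3137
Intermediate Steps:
S = 1 (S = -1/3*(-3) = 1)
g(E) = E**2 + 2*E
(1*(9 + g(6)))/O(-18, S) + m/(-415) = (1*(9 + 6*(2 + 6)))/(-18) + 476/(-415) = (1*(9 + 6*8))*(-1/18) + 476*(-1/415) = (1*(9 + 48))*(-1/18) - 476/415 = (1*57)*(-1/18) - 476/415 = 57*(-1/18) - 476/415 = -19/6 - 476/415 = -10741/2490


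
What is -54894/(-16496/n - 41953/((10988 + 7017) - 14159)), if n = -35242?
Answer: 3720186471204/707532005 ≈ 5258.0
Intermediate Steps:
-54894/(-16496/n - 41953/((10988 + 7017) - 14159)) = -54894/(-16496/(-35242) - 41953/((10988 + 7017) - 14159)) = -54894/(-16496*(-1/35242) - 41953/(18005 - 14159)) = -54894/(8248/17621 - 41953/3846) = -54894/(-707532005/67770366) = -54894*(-67770366/707532005) = 3720186471204/707532005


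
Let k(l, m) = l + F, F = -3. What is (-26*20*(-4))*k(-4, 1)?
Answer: -14560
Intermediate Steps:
k(l, m) = -3 + l (k(l, m) = l - 3 = -3 + l)
(-26*20*(-4))*k(-4, 1) = (-26*20*(-4))*(-3 - 4) = -520*(-4)*(-7) = 2080*(-7) = -14560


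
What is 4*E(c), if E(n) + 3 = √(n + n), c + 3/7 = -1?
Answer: -12 + 8*I*√35/7 ≈ -12.0 + 6.7612*I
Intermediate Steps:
c = -10/7 (c = -3/7 - 1 = -10/7 ≈ -1.4286)
E(n) = -3 + √2*√n (E(n) = -3 + √(n + n) = -3 + √(2*n) = -3 + √2*√n)
4*E(c) = 4*(-3 + √2*√(-10/7)) = 4*(-3 + √2*(I*√70/7)) = 4*(-3 + 2*I*√35/7) = -12 + 8*I*√35/7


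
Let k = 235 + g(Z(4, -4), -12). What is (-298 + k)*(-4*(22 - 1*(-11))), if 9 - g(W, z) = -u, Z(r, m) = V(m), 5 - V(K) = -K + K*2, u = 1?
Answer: 6996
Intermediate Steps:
V(K) = 5 - K (V(K) = 5 - (-K + K*2) = 5 - (-K + 2*K) = 5 - K)
Z(r, m) = 5 - m
g(W, z) = 10 (g(W, z) = 9 - (-1) = 9 - 1*(-1) = 9 + 1 = 10)
k = 245 (k = 235 + 10 = 245)
(-298 + k)*(-4*(22 - 1*(-11))) = (-298 + 245)*(-4*(22 - 1*(-11))) = -(-212)*(22 + 11) = -(-212)*33 = -53*(-132) = 6996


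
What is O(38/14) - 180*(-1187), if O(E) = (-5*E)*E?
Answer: 10467535/49 ≈ 2.1362e+5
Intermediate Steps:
O(E) = -5*E²
O(38/14) - 180*(-1187) = -5*(38/14)² - 180*(-1187) = -5*(38*(1/14))² + 213660 = -5*(19/7)² + 213660 = -5*361/49 + 213660 = -1805/49 + 213660 = 10467535/49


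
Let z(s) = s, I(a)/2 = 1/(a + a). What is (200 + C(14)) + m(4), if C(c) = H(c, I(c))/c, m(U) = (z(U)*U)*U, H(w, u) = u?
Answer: 51745/196 ≈ 264.00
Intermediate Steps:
I(a) = 1/a (I(a) = 2/(a + a) = 2/((2*a)) = 2*(1/(2*a)) = 1/a)
m(U) = U³ (m(U) = (U*U)*U = U²*U = U³)
C(c) = c⁻² (C(c) = 1/(c*c) = c⁻²)
(200 + C(14)) + m(4) = (200 + 14⁻²) + 4³ = (200 + 1/196) + 64 = 39201/196 + 64 = 51745/196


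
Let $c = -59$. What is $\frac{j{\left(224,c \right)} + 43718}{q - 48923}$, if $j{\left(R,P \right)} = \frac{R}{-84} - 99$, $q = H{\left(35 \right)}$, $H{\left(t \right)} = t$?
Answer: $- \frac{130849}{146664} \approx -0.89217$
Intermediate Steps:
$q = 35$
$j{\left(R,P \right)} = -99 - \frac{R}{84}$ ($j{\left(R,P \right)} = R \left(- \frac{1}{84}\right) - 99 = - \frac{R}{84} - 99 = -99 - \frac{R}{84}$)
$\frac{j{\left(224,c \right)} + 43718}{q - 48923} = \frac{\left(-99 - \frac{8}{3}\right) + 43718}{35 - 48923} = \frac{\left(-99 - \frac{8}{3}\right) + 43718}{-48888} = \left(- \frac{305}{3} + 43718\right) \left(- \frac{1}{48888}\right) = \frac{130849}{3} \left(- \frac{1}{48888}\right) = - \frac{130849}{146664}$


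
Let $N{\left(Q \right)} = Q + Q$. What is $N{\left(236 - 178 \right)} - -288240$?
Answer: $288356$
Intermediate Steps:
$N{\left(Q \right)} = 2 Q$
$N{\left(236 - 178 \right)} - -288240 = 2 \left(236 - 178\right) - -288240 = 2 \cdot 58 + 288240 = 116 + 288240 = 288356$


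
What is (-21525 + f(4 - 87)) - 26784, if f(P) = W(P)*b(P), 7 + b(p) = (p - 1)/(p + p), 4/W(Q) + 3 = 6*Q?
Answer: -2008830991/41583 ≈ -48309.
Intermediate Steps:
W(Q) = 4/(-3 + 6*Q)
b(p) = -7 + (-1 + p)/(2*p) (b(p) = -7 + (p - 1)/(p + p) = -7 + (-1 + p)/((2*p)) = -7 + (-1 + p)*(1/(2*p)) = -7 + (-1 + p)/(2*p))
f(P) = 2*(-1 - 13*P)/(3*P*(-1 + 2*P)) (f(P) = (4/(3*(-1 + 2*P)))*((-1 - 13*P)/(2*P)) = 2*(-1 - 13*P)/(3*P*(-1 + 2*P)))
(-21525 + f(4 - 87)) - 26784 = (-21525 + 2*(-1 - 13*(4 - 87))/(3*(4 - 87)*(-1 + 2*(4 - 87)))) - 26784 = (-21525 + (2/3)*(-1 - 13*(-83))/(-83*(-1 + 2*(-83)))) - 26784 = (-21525 + (2/3)*(-1/83)*(-1 + 1079)/(-1 - 166)) - 26784 = (-21525 + (2/3)*(-1/83)*1078/(-167)) - 26784 = (-21525 + (2/3)*(-1/83)*(-1/167)*1078) - 26784 = (-21525 + 2156/41583) - 26784 = -895071919/41583 - 26784 = -2008830991/41583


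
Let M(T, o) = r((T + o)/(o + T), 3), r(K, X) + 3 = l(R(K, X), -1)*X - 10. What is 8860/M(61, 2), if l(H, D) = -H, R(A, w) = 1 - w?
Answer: -8860/7 ≈ -1265.7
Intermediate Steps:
r(K, X) = -13 + X*(-1 + X) (r(K, X) = -3 + ((-(1 - X))*X - 10) = -3 + ((-1 + X)*X - 10) = -3 + (X*(-1 + X) - 10) = -3 + (-10 + X*(-1 + X)) = -13 + X*(-1 + X))
M(T, o) = -7 (M(T, o) = -13 + 3*(-1 + 3) = -13 + 3*2 = -13 + 6 = -7)
8860/M(61, 2) = 8860/(-7) = 8860*(-⅐) = -8860/7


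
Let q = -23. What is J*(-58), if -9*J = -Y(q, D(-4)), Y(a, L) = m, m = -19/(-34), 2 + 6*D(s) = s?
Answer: -551/153 ≈ -3.6013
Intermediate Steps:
D(s) = -1/3 + s/6
m = 19/34 (m = -19*(-1/34) = 19/34 ≈ 0.55882)
Y(a, L) = 19/34
J = 19/306 (J = -(-1)*19/(9*34) = -1/9*(-19/34) = 19/306 ≈ 0.062091)
J*(-58) = (19/306)*(-58) = -551/153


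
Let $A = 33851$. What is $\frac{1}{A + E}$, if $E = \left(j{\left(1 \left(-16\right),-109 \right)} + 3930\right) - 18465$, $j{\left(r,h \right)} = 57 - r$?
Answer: $\frac{1}{19389} \approx 5.1576 \cdot 10^{-5}$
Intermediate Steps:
$E = -14462$ ($E = \left(\left(57 - 1 \left(-16\right)\right) + 3930\right) - 18465 = \left(\left(57 - -16\right) + 3930\right) - 18465 = \left(\left(57 + 16\right) + 3930\right) - 18465 = \left(73 + 3930\right) - 18465 = 4003 - 18465 = -14462$)
$\frac{1}{A + E} = \frac{1}{33851 - 14462} = \frac{1}{19389}$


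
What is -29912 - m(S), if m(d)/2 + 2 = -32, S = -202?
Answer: -29844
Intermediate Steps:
m(d) = -68 (m(d) = -4 + 2*(-32) = -4 - 64 = -68)
-29912 - m(S) = -29912 - 1*(-68) = -29912 + 68 = -29844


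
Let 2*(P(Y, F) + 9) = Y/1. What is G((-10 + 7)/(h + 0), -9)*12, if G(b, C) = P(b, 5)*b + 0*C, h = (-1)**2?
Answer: 378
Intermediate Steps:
P(Y, F) = -9 + Y/2 (P(Y, F) = -9 + (Y/1)/2 = -9 + (Y*1)/2 = -9 + Y/2)
h = 1
G(b, C) = b*(-9 + b/2) (G(b, C) = (-9 + b/2)*b + 0*C = b*(-9 + b/2) + 0 = b*(-9 + b/2))
G((-10 + 7)/(h + 0), -9)*12 = (((-10 + 7)/(1 + 0))*(-18 + (-10 + 7)/(1 + 0))/2)*12 = ((-3/1)*(-18 - 3/1)/2)*12 = ((-3*1)*(-18 - 3*1)/2)*12 = ((1/2)*(-3)*(-18 - 3))*12 = ((1/2)*(-3)*(-21))*12 = (63/2)*12 = 378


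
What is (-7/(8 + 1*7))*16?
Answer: -112/15 ≈ -7.4667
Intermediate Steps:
(-7/(8 + 1*7))*16 = (-7/(8 + 7))*16 = (-7/15)*16 = ((1/15)*(-7))*16 = -7/15*16 = -112/15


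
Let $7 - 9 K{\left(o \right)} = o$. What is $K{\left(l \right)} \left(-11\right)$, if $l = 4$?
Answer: $- \frac{11}{3} \approx -3.6667$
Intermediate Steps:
$K{\left(o \right)} = \frac{7}{9} - \frac{o}{9}$
$K{\left(l \right)} \left(-11\right) = \left(\frac{7}{9} - \frac{4}{9}\right) \left(-11\right) = \frac{1}{3} \left(-11\right) = - \frac{11}{3}$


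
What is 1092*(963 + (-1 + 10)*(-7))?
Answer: 982800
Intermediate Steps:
1092*(963 + (-1 + 10)*(-7)) = 1092*(963 + 9*(-7)) = 1092*(963 - 63) = 1092*900 = 982800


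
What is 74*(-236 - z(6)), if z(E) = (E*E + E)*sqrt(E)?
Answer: -17464 - 3108*sqrt(6) ≈ -25077.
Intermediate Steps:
z(E) = sqrt(E)*(E + E**2) (z(E) = (E**2 + E)*sqrt(E) = (E + E**2)*sqrt(E) = sqrt(E)*(E + E**2))
74*(-236 - z(6)) = 74*(-236 - 6**(3/2)*(1 + 6)) = 74*(-236 - 6*sqrt(6)*7) = 74*(-236 - 42*sqrt(6)) = -17464 - 3108*sqrt(6)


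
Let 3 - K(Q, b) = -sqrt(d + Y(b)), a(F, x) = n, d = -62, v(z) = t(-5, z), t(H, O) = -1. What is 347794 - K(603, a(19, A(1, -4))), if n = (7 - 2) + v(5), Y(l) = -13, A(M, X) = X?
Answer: 347791 - 5*I*sqrt(3) ≈ 3.4779e+5 - 8.6602*I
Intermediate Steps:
v(z) = -1
n = 4 (n = (7 - 2) - 1 = 5 - 1 = 4)
a(F, x) = 4
K(Q, b) = 3 + 5*I*sqrt(3) (K(Q, b) = 3 - (-1)*sqrt(-62 - 13) = 3 - (-1)*sqrt(-75) = 3 - (-1)*5*I*sqrt(3) = 3 - (-5)*I*sqrt(3) = 3 + 5*I*sqrt(3))
347794 - K(603, a(19, A(1, -4))) = 347794 - (3 + 5*I*sqrt(3)) = 347794 + (-3 - 5*I*sqrt(3)) = 347791 - 5*I*sqrt(3)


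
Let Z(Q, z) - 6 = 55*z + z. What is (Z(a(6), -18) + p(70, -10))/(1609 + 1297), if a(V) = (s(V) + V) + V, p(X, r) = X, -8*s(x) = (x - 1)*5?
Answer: -466/1453 ≈ -0.32072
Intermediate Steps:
s(x) = 5/8 - 5*x/8 (s(x) = -(x - 1)*5/8 = -(-1 + x)*5/8 = -(-5 + 5*x)/8 = 5/8 - 5*x/8)
a(V) = 5/8 + 11*V/8 (a(V) = ((5/8 - 5*V/8) + V) + V = (5/8 + 3*V/8) + V = 5/8 + 11*V/8)
Z(Q, z) = 6 + 56*z (Z(Q, z) = 6 + (55*z + z) = 6 + 56*z)
(Z(a(6), -18) + p(70, -10))/(1609 + 1297) = ((6 + 56*(-18)) + 70)/(1609 + 1297) = ((6 - 1008) + 70)/2906 = (-1002 + 70)*(1/2906) = -932*1/2906 = -466/1453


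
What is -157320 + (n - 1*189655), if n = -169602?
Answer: -516577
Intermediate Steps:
-157320 + (n - 1*189655) = -157320 + (-169602 - 1*189655) = -157320 + (-169602 - 189655) = -157320 - 359257 = -516577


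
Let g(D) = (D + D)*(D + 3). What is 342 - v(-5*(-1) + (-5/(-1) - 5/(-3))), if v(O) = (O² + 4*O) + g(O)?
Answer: -183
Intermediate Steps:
g(D) = 2*D*(3 + D) (g(D) = (2*D)*(3 + D) = 2*D*(3 + D))
v(O) = O² + 4*O + 2*O*(3 + O) (v(O) = (O² + 4*O) + 2*O*(3 + O) = O² + 4*O + 2*O*(3 + O))
342 - v(-5*(-1) + (-5/(-1) - 5/(-3))) = 342 - (-5*(-1) + (-5/(-1) - 5/(-3)))*(10 + 3*(-5*(-1) + (-5/(-1) - 5/(-3)))) = 342 - (5 + (-5*(-1) - 5*(-⅓)))*(10 + 3*(5 + (-5*(-1) - 5*(-⅓)))) = 342 - (5 + (5 + 5/3))*(10 + 3*(5 + (5 + 5/3))) = 342 - (5 + 20/3)*(10 + 3*(5 + 20/3)) = 342 - 35*(10 + 3*(35/3))/3 = 342 - 35*(10 + 35)/3 = 342 - 35*45/3 = 342 - 1*525 = 342 - 525 = -183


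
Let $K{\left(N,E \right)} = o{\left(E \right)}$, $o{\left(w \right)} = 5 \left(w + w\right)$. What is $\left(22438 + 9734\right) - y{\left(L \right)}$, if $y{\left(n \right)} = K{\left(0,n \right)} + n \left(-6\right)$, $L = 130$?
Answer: $31652$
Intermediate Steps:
$o{\left(w \right)} = 10 w$ ($o{\left(w \right)} = 5 \cdot 2 w = 10 w$)
$K{\left(N,E \right)} = 10 E$
$y{\left(n \right)} = 4 n$ ($y{\left(n \right)} = 10 n + n \left(-6\right) = 10 n - 6 n = 4 n$)
$\left(22438 + 9734\right) - y{\left(L \right)} = \left(22438 + 9734\right) - 4 \cdot 130 = 32172 - 520 = 31652$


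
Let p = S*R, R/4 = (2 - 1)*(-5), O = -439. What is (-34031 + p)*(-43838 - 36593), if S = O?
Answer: 2030963181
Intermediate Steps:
S = -439
R = -20 (R = 4*((2 - 1)*(-5)) = 4*(1*(-5)) = 4*(-5) = -20)
p = 8780 (p = -439*(-20) = 8780)
(-34031 + p)*(-43838 - 36593) = (-34031 + 8780)*(-43838 - 36593) = -25251*(-80431) = 2030963181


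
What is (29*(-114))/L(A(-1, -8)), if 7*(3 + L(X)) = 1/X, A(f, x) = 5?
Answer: 57855/52 ≈ 1112.6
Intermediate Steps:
L(X) = -3 + 1/(7*X)
(29*(-114))/L(A(-1, -8)) = (29*(-114))/(-3 + (⅐)/5) = -3306/(-3 + (⅐)*(⅕)) = -3306/(-3 + 1/35) = -3306/(-104/35) = -3306*(-35/104) = 57855/52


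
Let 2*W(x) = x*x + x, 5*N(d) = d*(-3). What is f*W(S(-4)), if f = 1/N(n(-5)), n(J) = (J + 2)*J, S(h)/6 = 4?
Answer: -100/3 ≈ -33.333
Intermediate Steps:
S(h) = 24 (S(h) = 6*4 = 24)
n(J) = J*(2 + J) (n(J) = (2 + J)*J = J*(2 + J))
N(d) = -3*d/5 (N(d) = (d*(-3))/5 = (-3*d)/5 = -3*d/5)
f = -⅑ (f = 1/(-(-3)*(2 - 5)) = 1/(-(-3)*(-3)) = 1/(-⅗*15) = 1/(-9) = -⅑ ≈ -0.11111)
W(x) = x/2 + x²/2 (W(x) = (x*x + x)/2 = (x² + x)/2 = (x + x²)/2 = x/2 + x²/2)
f*W(S(-4)) = -24*(1 + 24)/18 = -24*25/18 = -⅑*300 = -100/3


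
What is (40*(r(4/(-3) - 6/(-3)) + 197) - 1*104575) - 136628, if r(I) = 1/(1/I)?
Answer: -699889/3 ≈ -2.3330e+5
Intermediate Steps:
r(I) = I
(40*(r(4/(-3) - 6/(-3)) + 197) - 1*104575) - 136628 = (40*((4/(-3) - 6/(-3)) + 197) - 1*104575) - 136628 = (40*((4*(-⅓) - 6*(-⅓)) + 197) - 104575) - 136628 = (40*((-4/3 + 2) + 197) - 104575) - 136628 = (40*(⅔ + 197) - 104575) - 136628 = (40*(593/3) - 104575) - 136628 = (23720/3 - 104575) - 136628 = -290005/3 - 136628 = -699889/3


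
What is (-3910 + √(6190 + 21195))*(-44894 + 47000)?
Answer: -8234460 + 2106*√27385 ≈ -7.8860e+6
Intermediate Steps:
(-3910 + √(6190 + 21195))*(-44894 + 47000) = (-3910 + √27385)*2106 = -8234460 + 2106*√27385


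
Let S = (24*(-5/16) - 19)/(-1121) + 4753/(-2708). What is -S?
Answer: 5256351/3035668 ≈ 1.7315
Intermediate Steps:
S = -5256351/3035668 (S = (24*(-5*1/16) - 19)*(-1/1121) + 4753*(-1/2708) = (24*(-5/16) - 19)*(-1/1121) - 4753/2708 = (-15/2 - 19)*(-1/1121) - 4753/2708 = -53/2*(-1/1121) - 4753/2708 = 53/2242 - 4753/2708 = -5256351/3035668 ≈ -1.7315)
-S = -1*(-5256351/3035668) = 5256351/3035668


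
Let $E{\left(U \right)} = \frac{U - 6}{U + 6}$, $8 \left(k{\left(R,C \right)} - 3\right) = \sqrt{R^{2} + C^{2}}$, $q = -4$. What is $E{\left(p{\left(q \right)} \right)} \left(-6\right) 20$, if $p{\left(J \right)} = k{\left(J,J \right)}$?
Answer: $\frac{6600}{161} - \frac{1440 \sqrt{2}}{161} \approx 28.345$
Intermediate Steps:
$k{\left(R,C \right)} = 3 + \frac{\sqrt{C^{2} + R^{2}}}{8}$ ($k{\left(R,C \right)} = 3 + \frac{\sqrt{R^{2} + C^{2}}}{8} = 3 + \frac{\sqrt{C^{2} + R^{2}}}{8}$)
$p{\left(J \right)} = 3 + \frac{\sqrt{2} \sqrt{J^{2}}}{8}$ ($p{\left(J \right)} = 3 + \frac{\sqrt{J^{2} + J^{2}}}{8} = 3 + \frac{\sqrt{2 J^{2}}}{8} = 3 + \frac{\sqrt{2} \sqrt{J^{2}}}{8}$)
$E{\left(U \right)} = \frac{-6 + U}{6 + U}$
$E{\left(p{\left(q \right)} \right)} \left(-6\right) 20 = \frac{-6 + \left(3 + \frac{\sqrt{2} \sqrt{\left(-4\right)^{2}}}{8}\right)}{6 + \left(3 + \frac{\sqrt{2} \sqrt{\left(-4\right)^{2}}}{8}\right)} \left(-6\right) 20 = \frac{-6 + \left(3 + \frac{\sqrt{2} \sqrt{16}}{8}\right)}{6 + \left(3 + \frac{\sqrt{2} \sqrt{16}}{8}\right)} \left(-6\right) 20 = \frac{-6 + \left(3 + \frac{1}{8} \sqrt{2} \cdot 4\right)}{6 + \left(3 + \frac{1}{8} \sqrt{2} \cdot 4\right)} \left(-6\right) 20 = \frac{-6 + \left(3 + \frac{\sqrt{2}}{2}\right)}{6 + \left(3 + \frac{\sqrt{2}}{2}\right)} \left(-6\right) 20 = \frac{-3 + \frac{\sqrt{2}}{2}}{9 + \frac{\sqrt{2}}{2}} \left(-6\right) 20 = - \frac{6 \left(-3 + \frac{\sqrt{2}}{2}\right)}{9 + \frac{\sqrt{2}}{2}} \cdot 20 = - \frac{120 \left(-3 + \frac{\sqrt{2}}{2}\right)}{9 + \frac{\sqrt{2}}{2}}$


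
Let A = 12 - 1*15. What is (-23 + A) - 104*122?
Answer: -12714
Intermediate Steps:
A = -3 (A = 12 - 15 = -3)
(-23 + A) - 104*122 = (-23 - 3) - 104*122 = -26 - 12688 = -12714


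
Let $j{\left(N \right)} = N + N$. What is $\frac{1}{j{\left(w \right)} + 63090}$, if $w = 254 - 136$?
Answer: $\frac{1}{63326} \approx 1.5791 \cdot 10^{-5}$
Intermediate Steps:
$w = 118$ ($w = 254 - 136 = 118$)
$j{\left(N \right)} = 2 N$
$\frac{1}{j{\left(w \right)} + 63090} = \frac{1}{2 \cdot 118 + 63090} = \frac{1}{236 + 63090} = \frac{1}{63326}$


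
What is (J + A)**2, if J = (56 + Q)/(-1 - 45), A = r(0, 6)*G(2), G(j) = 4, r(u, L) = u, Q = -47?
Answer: 81/2116 ≈ 0.038280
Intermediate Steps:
A = 0 (A = 0*4 = 0)
J = -9/46 (J = (56 - 47)/(-1 - 45) = 9/(-46) = 9*(-1/46) = -9/46 ≈ -0.19565)
(J + A)**2 = (-9/46 + 0)**2 = (-9/46)**2 = 81/2116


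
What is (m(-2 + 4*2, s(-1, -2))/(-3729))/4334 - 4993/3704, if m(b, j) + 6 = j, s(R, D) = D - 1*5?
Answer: -40347125723/29931072072 ≈ -1.3480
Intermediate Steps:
s(R, D) = -5 + D (s(R, D) = D - 5 = -5 + D)
m(b, j) = -6 + j
(m(-2 + 4*2, s(-1, -2))/(-3729))/4334 - 4993/3704 = ((-6 + (-5 - 2))/(-3729))/4334 - 4993/3704 = ((-6 - 7)*(-1/3729))*(1/4334) - 4993*1/3704 = -13*(-1/3729)*(1/4334) - 4993/3704 = (13/3729)*(1/4334) - 4993/3704 = 13/16161486 - 4993/3704 = -40347125723/29931072072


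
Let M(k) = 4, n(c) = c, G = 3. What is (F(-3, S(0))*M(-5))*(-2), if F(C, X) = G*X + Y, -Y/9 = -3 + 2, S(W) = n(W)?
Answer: -72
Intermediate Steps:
S(W) = W
Y = 9 (Y = -9*(-3 + 2) = -9*(-1) = 9)
F(C, X) = 9 + 3*X (F(C, X) = 3*X + 9 = 9 + 3*X)
(F(-3, S(0))*M(-5))*(-2) = ((9 + 3*0)*4)*(-2) = ((9 + 0)*4)*(-2) = (9*4)*(-2) = 36*(-2) = -72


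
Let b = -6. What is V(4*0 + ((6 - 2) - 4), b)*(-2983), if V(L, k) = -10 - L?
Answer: 29830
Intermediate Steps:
V(4*0 + ((6 - 2) - 4), b)*(-2983) = (-10 - (4*0 + ((6 - 2) - 4)))*(-2983) = (-10 - (0 + (4 - 4)))*(-2983) = (-10 - (0 + 0))*(-2983) = (-10 - 1*0)*(-2983) = (-10 + 0)*(-2983) = -10*(-2983) = 29830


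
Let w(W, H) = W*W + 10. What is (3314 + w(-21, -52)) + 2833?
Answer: 6598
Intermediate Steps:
w(W, H) = 10 + W**2 (w(W, H) = W**2 + 10 = 10 + W**2)
(3314 + w(-21, -52)) + 2833 = (3314 + (10 + (-21)**2)) + 2833 = (3314 + (10 + 441)) + 2833 = (3314 + 451) + 2833 = 3765 + 2833 = 6598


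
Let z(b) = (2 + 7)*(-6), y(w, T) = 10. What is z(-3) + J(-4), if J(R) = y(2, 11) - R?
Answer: -40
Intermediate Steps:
J(R) = 10 - R
z(b) = -54 (z(b) = 9*(-6) = -54)
z(-3) + J(-4) = -54 + (10 - 1*(-4)) = -54 + (10 + 4) = -54 + 14 = -40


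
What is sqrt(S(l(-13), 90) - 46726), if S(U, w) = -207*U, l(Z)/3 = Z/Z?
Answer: I*sqrt(47347) ≈ 217.59*I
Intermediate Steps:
l(Z) = 3 (l(Z) = 3*(Z/Z) = 3*1 = 3)
sqrt(S(l(-13), 90) - 46726) = sqrt(-207*3 - 46726) = sqrt(-621 - 46726) = sqrt(-47347) = I*sqrt(47347)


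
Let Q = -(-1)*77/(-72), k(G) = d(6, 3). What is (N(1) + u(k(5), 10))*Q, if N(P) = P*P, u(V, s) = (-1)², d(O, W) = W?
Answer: -77/36 ≈ -2.1389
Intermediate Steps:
k(G) = 3
u(V, s) = 1
N(P) = P²
Q = -77/72 (Q = -(-1)*77*(-1/72) = -(-1)*(-77)/72 = -1*77/72 = -77/72 ≈ -1.0694)
(N(1) + u(k(5), 10))*Q = (1² + 1)*(-77/72) = (1 + 1)*(-77/72) = 2*(-77/72) = -77/36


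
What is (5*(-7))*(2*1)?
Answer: -70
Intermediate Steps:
(5*(-7))*(2*1) = -35*2 = -70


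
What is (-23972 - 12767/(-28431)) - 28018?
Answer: -1478114923/28431 ≈ -51990.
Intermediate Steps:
(-23972 - 12767/(-28431)) - 28018 = (-23972 - 12767*(-1/28431)) - 28018 = (-23972 + 12767/28431) - 28018 = -681535165/28431 - 28018 = -1478114923/28431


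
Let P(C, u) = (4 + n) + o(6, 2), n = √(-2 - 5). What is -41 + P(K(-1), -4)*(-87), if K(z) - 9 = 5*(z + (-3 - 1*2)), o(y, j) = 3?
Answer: -650 - 87*I*√7 ≈ -650.0 - 230.18*I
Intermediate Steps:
K(z) = -16 + 5*z (K(z) = 9 + 5*(z + (-3 - 1*2)) = 9 + 5*(z + (-3 - 2)) = 9 + 5*(z - 5) = 9 + 5*(-5 + z) = 9 + (-25 + 5*z) = -16 + 5*z)
n = I*√7 (n = √(-7) = I*√7 ≈ 2.6458*I)
P(C, u) = 7 + I*√7 (P(C, u) = (4 + I*√7) + 3 = 7 + I*√7)
-41 + P(K(-1), -4)*(-87) = -41 + (7 + I*√7)*(-87) = -41 + (-609 - 87*I*√7) = -650 - 87*I*√7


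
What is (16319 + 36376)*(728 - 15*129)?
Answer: -63602865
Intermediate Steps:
(16319 + 36376)*(728 - 15*129) = 52695*(728 - 1935) = 52695*(-1207) = -63602865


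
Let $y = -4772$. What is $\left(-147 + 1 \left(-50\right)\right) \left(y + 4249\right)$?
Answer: $103031$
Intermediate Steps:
$\left(-147 + 1 \left(-50\right)\right) \left(y + 4249\right) = \left(-147 + 1 \left(-50\right)\right) \left(-4772 + 4249\right) = \left(-147 - 50\right) \left(-523\right) = \left(-197\right) \left(-523\right) = 103031$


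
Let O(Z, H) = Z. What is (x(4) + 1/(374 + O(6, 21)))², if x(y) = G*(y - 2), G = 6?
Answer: 20802721/144400 ≈ 144.06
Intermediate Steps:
x(y) = -12 + 6*y (x(y) = 6*(y - 2) = 6*(-2 + y) = -12 + 6*y)
(x(4) + 1/(374 + O(6, 21)))² = ((-12 + 6*4) + 1/(374 + 6))² = ((-12 + 24) + 1/380)² = (12 + 1/380)² = (4561/380)² = 20802721/144400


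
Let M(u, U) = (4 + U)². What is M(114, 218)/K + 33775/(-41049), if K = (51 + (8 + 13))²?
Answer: 1901203/218928 ≈ 8.6841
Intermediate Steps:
K = 5184 (K = (51 + 21)² = 72² = 5184)
M(114, 218)/K + 33775/(-41049) = (4 + 218)²/5184 + 33775/(-41049) = 222²*(1/5184) + 33775*(-1/41049) = 49284*(1/5184) - 33775/41049 = 1369/144 - 33775/41049 = 1901203/218928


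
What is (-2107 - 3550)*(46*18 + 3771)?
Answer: -26016543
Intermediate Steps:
(-2107 - 3550)*(46*18 + 3771) = -5657*(828 + 3771) = -5657*4599 = -26016543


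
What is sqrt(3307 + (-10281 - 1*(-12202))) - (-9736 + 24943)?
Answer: -15207 + 2*sqrt(1307) ≈ -15135.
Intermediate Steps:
sqrt(3307 + (-10281 - 1*(-12202))) - (-9736 + 24943) = sqrt(3307 + (-10281 + 12202)) - 1*15207 = sqrt(3307 + 1921) - 15207 = sqrt(5228) - 15207 = 2*sqrt(1307) - 15207 = -15207 + 2*sqrt(1307)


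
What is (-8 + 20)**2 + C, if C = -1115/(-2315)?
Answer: 66895/463 ≈ 144.48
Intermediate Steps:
C = 223/463 (C = -1115*(-1/2315) = 223/463 ≈ 0.48164)
(-8 + 20)**2 + C = (-8 + 20)**2 + 223/463 = 12**2 + 223/463 = 144 + 223/463 = 66895/463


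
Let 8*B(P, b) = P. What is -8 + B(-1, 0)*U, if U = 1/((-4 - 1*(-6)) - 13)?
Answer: -703/88 ≈ -7.9886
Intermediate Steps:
U = -1/11 (U = 1/((-4 + 6) - 13) = 1/(2 - 13) = 1/(-11) = -1/11 ≈ -0.090909)
B(P, b) = P/8
-8 + B(-1, 0)*U = -8 + ((⅛)*(-1))*(-1/11) = -8 - ⅛*(-1/11) = -8 + 1/88 = -703/88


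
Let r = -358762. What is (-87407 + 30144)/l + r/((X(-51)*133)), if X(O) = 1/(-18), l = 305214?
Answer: 40224035005/828438 ≈ 48554.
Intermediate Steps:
X(O) = -1/18
(-87407 + 30144)/l + r/((X(-51)*133)) = (-87407 + 30144)/305214 - 358762/((-1/18*133)) = -57263*1/305214 - 358762/(-133/18) = -57263/305214 - 358762*(-18/133) = -57263/305214 + 6457716/133 = 40224035005/828438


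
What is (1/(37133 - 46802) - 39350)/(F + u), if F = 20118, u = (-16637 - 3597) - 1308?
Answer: 380475151/13768656 ≈ 27.633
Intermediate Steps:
u = -21542 (u = -20234 - 1308 = -21542)
(1/(37133 - 46802) - 39350)/(F + u) = (1/(37133 - 46802) - 39350)/(20118 - 21542) = (1/(-9669) - 39350)/(-1424) = (-1/9669 - 39350)*(-1/1424) = -380475151/9669*(-1/1424) = 380475151/13768656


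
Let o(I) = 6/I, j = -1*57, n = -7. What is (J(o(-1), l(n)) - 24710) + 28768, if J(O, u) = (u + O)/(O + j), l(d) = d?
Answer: 255667/63 ≈ 4058.2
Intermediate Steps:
j = -57
J(O, u) = (O + u)/(-57 + O) (J(O, u) = (u + O)/(O - 57) = (O + u)/(-57 + O))
(J(o(-1), l(n)) - 24710) + 28768 = ((6/(-1) - 7)/(-57 + 6/(-1)) - 24710) + 28768 = ((6*(-1) - 7)/(-57 + 6*(-1)) - 24710) + 28768 = ((-6 - 7)/(-57 - 6) - 24710) + 28768 = (-13/(-63) - 24710) + 28768 = (-1/63*(-13) - 24710) + 28768 = (13/63 - 24710) + 28768 = -1556717/63 + 28768 = 255667/63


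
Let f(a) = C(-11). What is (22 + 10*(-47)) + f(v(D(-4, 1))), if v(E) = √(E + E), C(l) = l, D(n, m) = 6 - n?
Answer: -459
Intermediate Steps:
v(E) = √2*√E (v(E) = √(2*E) = √2*√E)
f(a) = -11
(22 + 10*(-47)) + f(v(D(-4, 1))) = (22 + 10*(-47)) - 11 = (22 - 470) - 11 = -448 - 11 = -459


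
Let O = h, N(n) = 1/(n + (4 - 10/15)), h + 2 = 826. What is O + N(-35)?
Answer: 78277/95 ≈ 823.97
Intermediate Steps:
h = 824 (h = -2 + 826 = 824)
N(n) = 1/(10/3 + n) (N(n) = 1/(n + (4 - 10*1/15)) = 1/(n + (4 - ⅔)) = 1/(n + 10/3) = 1/(10/3 + n))
O = 824
O + N(-35) = 824 + 3/(10 + 3*(-35)) = 824 + 3/(10 - 105) = 824 + 3/(-95) = 824 + 3*(-1/95) = 824 - 3/95 = 78277/95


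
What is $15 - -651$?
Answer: $666$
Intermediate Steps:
$15 - -651 = 15 + 651 = 666$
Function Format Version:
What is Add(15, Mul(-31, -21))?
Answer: 666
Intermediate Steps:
Add(15, Mul(-31, -21)) = Add(15, 651) = 666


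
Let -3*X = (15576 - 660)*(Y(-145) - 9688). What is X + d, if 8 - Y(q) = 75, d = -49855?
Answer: 48452005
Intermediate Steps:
Y(q) = -67 (Y(q) = 8 - 1*75 = 8 - 75 = -67)
X = 48501860 (X = -(15576 - 660)*(-67 - 9688)/3 = -4972*(-9755) = -⅓*(-145505580) = 48501860)
X + d = 48501860 - 49855 = 48452005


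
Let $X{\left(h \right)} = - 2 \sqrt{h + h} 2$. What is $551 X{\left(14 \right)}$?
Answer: $- 4408 \sqrt{7} \approx -11662.0$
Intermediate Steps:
$X{\left(h \right)} = - 4 \sqrt{2} \sqrt{h}$ ($X{\left(h \right)} = - 2 \sqrt{2 h} 2 = - 2 \sqrt{2} \sqrt{h} 2 = - 4 \sqrt{2} \sqrt{h}$)
$551 X{\left(14 \right)} = 551 \left(- 4 \sqrt{2} \sqrt{14}\right) = 551 \left(- 8 \sqrt{7}\right) = - 4408 \sqrt{7}$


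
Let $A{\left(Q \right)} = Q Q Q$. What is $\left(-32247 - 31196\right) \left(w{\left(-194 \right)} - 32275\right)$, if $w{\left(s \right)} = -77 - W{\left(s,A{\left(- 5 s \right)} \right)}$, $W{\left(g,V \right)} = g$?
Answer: $2040199994$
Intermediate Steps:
$A{\left(Q \right)} = Q^{3}$ ($A{\left(Q \right)} = Q^{2} Q = Q^{3}$)
$w{\left(s \right)} = -77 - s$
$\left(-32247 - 31196\right) \left(w{\left(-194 \right)} - 32275\right) = \left(-32247 - 31196\right) \left(\left(-77 - -194\right) - 32275\right) = - 63443 \left(\left(-77 + 194\right) - 32275\right) = - 63443 \left(117 - 32275\right) = \left(-63443\right) \left(-32158\right) = 2040199994$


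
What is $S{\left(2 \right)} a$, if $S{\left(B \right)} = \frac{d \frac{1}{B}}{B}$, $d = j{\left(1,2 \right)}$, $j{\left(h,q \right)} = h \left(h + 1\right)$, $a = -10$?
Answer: $-5$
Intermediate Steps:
$j{\left(h,q \right)} = h \left(1 + h\right)$
$d = 2$ ($d = 1 \left(1 + 1\right) = 1 \cdot 2 = 2$)
$S{\left(B \right)} = \frac{2}{B^{2}}$ ($S{\left(B \right)} = \frac{2 \frac{1}{B}}{B} = \frac{2}{B^{2}}$)
$S{\left(2 \right)} a = \frac{2}{4} \left(-10\right) = 2 \cdot \frac{1}{4} \left(-10\right) = \frac{1}{2} \left(-10\right) = -5$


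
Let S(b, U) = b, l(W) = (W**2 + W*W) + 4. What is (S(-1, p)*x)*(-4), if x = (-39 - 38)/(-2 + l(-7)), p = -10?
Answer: -77/25 ≈ -3.0800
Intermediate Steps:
l(W) = 4 + 2*W**2 (l(W) = (W**2 + W**2) + 4 = 2*W**2 + 4 = 4 + 2*W**2)
x = -77/100 (x = (-39 - 38)/(-2 + (4 + 2*(-7)**2)) = -77/(-2 + (4 + 2*49)) = -77/(-2 + (4 + 98)) = -77/(-2 + 102) = -77/100 ≈ -0.77000)
(S(-1, p)*x)*(-4) = -1*(-77/100)*(-4) = (77/100)*(-4) = -77/25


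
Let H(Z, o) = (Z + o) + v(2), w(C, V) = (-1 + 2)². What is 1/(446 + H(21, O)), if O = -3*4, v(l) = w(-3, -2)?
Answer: 1/456 ≈ 0.0021930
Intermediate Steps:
w(C, V) = 1 (w(C, V) = 1² = 1)
v(l) = 1
O = -12
H(Z, o) = 1 + Z + o (H(Z, o) = (Z + o) + 1 = 1 + Z + o)
1/(446 + H(21, O)) = 1/(446 + (1 + 21 - 12)) = 1/(446 + 10) = 1/456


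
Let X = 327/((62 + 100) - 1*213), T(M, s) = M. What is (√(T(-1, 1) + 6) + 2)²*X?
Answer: -981/17 - 436*√5/17 ≈ -115.05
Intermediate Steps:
X = -109/17 (X = 327/(162 - 213) = 327/(-51) = 327*(-1/51) = -109/17 ≈ -6.4118)
(√(T(-1, 1) + 6) + 2)²*X = (√(-1 + 6) + 2)²*(-109/17) = (√5 + 2)²*(-109/17) = (2 + √5)²*(-109/17) = -109*(2 + √5)²/17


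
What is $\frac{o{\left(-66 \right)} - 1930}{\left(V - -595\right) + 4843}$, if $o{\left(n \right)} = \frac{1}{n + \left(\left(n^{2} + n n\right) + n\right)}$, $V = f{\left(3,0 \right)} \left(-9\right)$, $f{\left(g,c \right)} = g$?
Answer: $- \frac{16559399}{46426380} \approx -0.35668$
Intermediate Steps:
$V = -27$ ($V = 3 \left(-9\right) = -27$)
$o{\left(n \right)} = \frac{1}{2 n + 2 n^{2}}$ ($o{\left(n \right)} = \frac{1}{n + \left(\left(n^{2} + n^{2}\right) + n\right)} = \frac{1}{n + \left(2 n^{2} + n\right)} = \frac{1}{n + \left(n + 2 n^{2}\right)} = \frac{1}{2 n + 2 n^{2}}$)
$\frac{o{\left(-66 \right)} - 1930}{\left(V - -595\right) + 4843} = \frac{\frac{1}{2 \left(-66\right) \left(1 - 66\right)} - 1930}{\left(-27 - -595\right) + 4843} = \frac{\frac{1}{2} \left(- \frac{1}{66}\right) \frac{1}{-65} - 1930}{\left(-27 + 595\right) + 4843} = \frac{\frac{1}{2} \left(- \frac{1}{66}\right) \left(- \frac{1}{65}\right) - 1930}{568 + 4843} = \frac{\frac{1}{8580} - 1930}{5411} = \left(- \frac{16559399}{8580}\right) \frac{1}{5411} = - \frac{16559399}{46426380}$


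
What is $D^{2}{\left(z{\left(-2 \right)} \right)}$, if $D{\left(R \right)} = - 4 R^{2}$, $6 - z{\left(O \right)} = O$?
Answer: $65536$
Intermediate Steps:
$z{\left(O \right)} = 6 - O$
$D^{2}{\left(z{\left(-2 \right)} \right)} = \left(- 4 \left(6 - -2\right)^{2}\right)^{2} = \left(- 4 \left(6 + 2\right)^{2}\right)^{2} = \left(- 4 \cdot 8^{2}\right)^{2} = \left(\left(-4\right) 64\right)^{2} = \left(-256\right)^{2} = 65536$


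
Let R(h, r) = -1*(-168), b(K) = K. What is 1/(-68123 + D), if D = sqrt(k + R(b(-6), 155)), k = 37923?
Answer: -68123/4640705038 - sqrt(38091)/4640705038 ≈ -1.4722e-5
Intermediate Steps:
R(h, r) = 168
D = sqrt(38091) (D = sqrt(37923 + 168) = sqrt(38091) ≈ 195.17)
1/(-68123 + D) = 1/(-68123 + sqrt(38091))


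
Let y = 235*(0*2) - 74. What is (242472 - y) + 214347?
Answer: 456893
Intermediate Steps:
y = -74 (y = 235*0 - 74 = 0 - 74 = -74)
(242472 - y) + 214347 = (242472 - 1*(-74)) + 214347 = (242472 + 74) + 214347 = 242546 + 214347 = 456893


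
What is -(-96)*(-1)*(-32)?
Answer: 3072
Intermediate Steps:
-(-96)*(-1)*(-32) = -32*3*(-32) = -96*(-32) = 3072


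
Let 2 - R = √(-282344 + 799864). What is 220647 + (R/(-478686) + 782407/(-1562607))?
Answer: 27507193500852613/124666349067 + 2*√32345/239343 ≈ 2.2065e+5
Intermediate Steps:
R = 2 - 4*√32345 (R = 2 - √(-282344 + 799864) = 2 - √517520 = 2 - 4*√32345 ≈ -717.39)
220647 + (R/(-478686) + 782407/(-1562607)) = 220647 + ((2 - 4*√32345)/(-478686) + 782407/(-1562607)) = 220647 + ((2 - 4*√32345)*(-1/478686) + 782407*(-1/1562607)) = 220647 + ((-1/239343 + 2*√32345/239343) - 782407/1562607) = 220647 + (-62421733736/124666349067 + 2*√32345/239343) = 27507193500852613/124666349067 + 2*√32345/239343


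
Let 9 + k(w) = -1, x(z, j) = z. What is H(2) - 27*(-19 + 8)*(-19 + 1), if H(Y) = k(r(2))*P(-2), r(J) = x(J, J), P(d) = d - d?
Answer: -5346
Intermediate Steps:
P(d) = 0
r(J) = J
k(w) = -10 (k(w) = -9 - 1 = -10)
H(Y) = 0 (H(Y) = -10*0 = 0)
H(2) - 27*(-19 + 8)*(-19 + 1) = 0 - 27*(-19 + 8)*(-19 + 1) = 0 - (-297)*(-18) = 0 - 27*198 = 0 - 5346 = -5346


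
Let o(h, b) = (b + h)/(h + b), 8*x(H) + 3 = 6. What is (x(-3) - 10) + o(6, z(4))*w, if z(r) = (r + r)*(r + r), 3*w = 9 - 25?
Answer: -359/24 ≈ -14.958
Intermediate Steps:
x(H) = 3/8 (x(H) = -3/8 + (⅛)*6 = -3/8 + ¾ = 3/8)
w = -16/3 (w = (9 - 25)/3 = (⅓)*(-16) = -16/3 ≈ -5.3333)
z(r) = 4*r² (z(r) = (2*r)*(2*r) = 4*r²)
o(h, b) = 1 (o(h, b) = (b + h)/(b + h) = 1)
(x(-3) - 10) + o(6, z(4))*w = (3/8 - 10) + 1*(-16/3) = -77/8 - 16/3 = -359/24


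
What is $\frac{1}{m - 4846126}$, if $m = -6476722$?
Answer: $- \frac{1}{11322848} \approx -8.8317 \cdot 10^{-8}$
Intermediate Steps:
$\frac{1}{m - 4846126} = \frac{1}{-6476722 - 4846126} = \frac{1}{-11322848} = - \frac{1}{11322848}$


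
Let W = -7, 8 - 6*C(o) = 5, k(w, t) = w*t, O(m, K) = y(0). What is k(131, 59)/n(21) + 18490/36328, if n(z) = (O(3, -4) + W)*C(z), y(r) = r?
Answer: -280714397/127148 ≈ -2207.8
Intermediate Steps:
O(m, K) = 0
k(w, t) = t*w
C(o) = ½ (C(o) = 4/3 - ⅙*5 = 4/3 - ⅚ = ½)
n(z) = -7/2 (n(z) = (0 - 7)*(½) = -7*½ = -7/2)
k(131, 59)/n(21) + 18490/36328 = (59*131)/(-7/2) + 18490/36328 = 7729*(-2/7) + 18490*(1/36328) = -15458/7 + 9245/18164 = -280714397/127148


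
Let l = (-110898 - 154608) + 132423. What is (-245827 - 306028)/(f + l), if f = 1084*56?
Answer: 551855/72379 ≈ 7.6245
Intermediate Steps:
f = 60704
l = -133083 (l = -265506 + 132423 = -133083)
(-245827 - 306028)/(f + l) = (-245827 - 306028)/(60704 - 133083) = -551855/(-72379) = -551855*(-1/72379) = 551855/72379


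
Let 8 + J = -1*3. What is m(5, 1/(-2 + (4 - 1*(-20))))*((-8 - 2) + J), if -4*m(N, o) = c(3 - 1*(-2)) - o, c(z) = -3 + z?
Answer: 903/88 ≈ 10.261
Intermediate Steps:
m(N, o) = -½ + o/4 (m(N, o) = -((-3 + (3 - 1*(-2))) - o)/4 = -((-3 + (3 + 2)) - o)/4 = -((-3 + 5) - o)/4 = -(2 - o)/4 = -½ + o/4)
J = -11 (J = -8 - 1*3 = -8 - 3 = -11)
m(5, 1/(-2 + (4 - 1*(-20))))*((-8 - 2) + J) = (-½ + 1/(4*(-2 + (4 - 1*(-20)))))*((-8 - 2) - 11) = (-½ + 1/(4*(-2 + (4 + 20))))*(-10 - 11) = (-½ + 1/(4*(-2 + 24)))*(-21) = (-½ + (¼)/22)*(-21) = (-½ + (¼)*(1/22))*(-21) = (-½ + 1/88)*(-21) = -43/88*(-21) = 903/88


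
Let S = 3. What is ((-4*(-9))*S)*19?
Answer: 2052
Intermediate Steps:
((-4*(-9))*S)*19 = (-4*(-9)*3)*19 = (36*3)*19 = 108*19 = 2052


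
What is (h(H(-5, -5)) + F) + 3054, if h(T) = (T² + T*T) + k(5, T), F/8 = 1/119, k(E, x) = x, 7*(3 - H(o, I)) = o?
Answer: 2570116/833 ≈ 3085.4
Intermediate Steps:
H(o, I) = 3 - o/7
F = 8/119 ≈ 0.067227
h(T) = T + 2*T² (h(T) = (T² + T*T) + T = (T² + T²) + T = 2*T² + T = T + 2*T²)
(h(H(-5, -5)) + F) + 3054 = ((3 - ⅐*(-5))*(1 + 2*(3 - ⅐*(-5))) + 8/119) + 3054 = ((3 + 5/7)*(1 + 2*(3 + 5/7)) + 8/119) + 3054 = (26*(1 + 2*(26/7))/7 + 8/119) + 3054 = (26*(1 + 52/7)/7 + 8/119) + 3054 = ((26/7)*(59/7) + 8/119) + 3054 = (1534/49 + 8/119) + 3054 = 26134/833 + 3054 = 2570116/833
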